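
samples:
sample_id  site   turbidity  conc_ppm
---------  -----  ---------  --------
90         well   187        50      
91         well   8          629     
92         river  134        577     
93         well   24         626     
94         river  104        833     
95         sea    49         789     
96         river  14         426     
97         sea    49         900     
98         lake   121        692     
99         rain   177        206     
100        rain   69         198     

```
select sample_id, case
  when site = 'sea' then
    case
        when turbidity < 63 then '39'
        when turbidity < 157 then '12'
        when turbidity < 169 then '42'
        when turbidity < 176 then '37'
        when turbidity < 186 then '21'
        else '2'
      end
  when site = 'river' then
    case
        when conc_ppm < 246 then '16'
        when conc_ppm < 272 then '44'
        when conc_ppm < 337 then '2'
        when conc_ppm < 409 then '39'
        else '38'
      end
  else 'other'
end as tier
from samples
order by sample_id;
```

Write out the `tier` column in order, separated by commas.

sample_id=90: site='well' → outer ELSE → other
sample_id=91: site='well' → outer ELSE → other
sample_id=92: site='river' → inner[ELSE] → 38
sample_id=93: site='well' → outer ELSE → other
sample_id=94: site='river' → inner[ELSE] → 38
sample_id=95: site='sea' → inner[turbidity < 63] → 39
sample_id=96: site='river' → inner[ELSE] → 38
sample_id=97: site='sea' → inner[turbidity < 63] → 39
sample_id=98: site='lake' → outer ELSE → other
sample_id=99: site='rain' → outer ELSE → other
sample_id=100: site='rain' → outer ELSE → other

other, other, 38, other, 38, 39, 38, 39, other, other, other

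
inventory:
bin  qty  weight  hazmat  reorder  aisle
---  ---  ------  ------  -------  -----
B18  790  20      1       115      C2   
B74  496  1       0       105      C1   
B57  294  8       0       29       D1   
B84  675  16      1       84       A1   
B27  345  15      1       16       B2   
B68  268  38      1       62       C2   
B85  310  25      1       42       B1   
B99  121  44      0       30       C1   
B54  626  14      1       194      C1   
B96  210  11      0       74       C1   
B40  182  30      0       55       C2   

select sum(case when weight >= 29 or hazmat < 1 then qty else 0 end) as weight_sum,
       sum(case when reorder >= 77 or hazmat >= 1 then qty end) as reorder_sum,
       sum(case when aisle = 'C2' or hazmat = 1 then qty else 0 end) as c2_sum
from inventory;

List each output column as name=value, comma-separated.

[weight_sum: weight >= 29 or hazmat < 1]
bin=B18: ✗
bin=B74: ✓ → 496
bin=B57: ✓ → 294
bin=B84: ✗
bin=B27: ✗
bin=B68: ✓ → 268
bin=B85: ✗
bin=B99: ✓ → 121
bin=B54: ✗
bin=B96: ✓ → 210
bin=B40: ✓ → 182
weight_sum = 496 + 294 + 268 + 121 + 210 + 182 = 1571
—
[reorder_sum: reorder >= 77 or hazmat >= 1]
bin=B18: ✓ → 790
bin=B74: ✓ → 496
bin=B57: ✗
bin=B84: ✓ → 675
bin=B27: ✓ → 345
bin=B68: ✓ → 268
bin=B85: ✓ → 310
bin=B99: ✗
bin=B54: ✓ → 626
bin=B96: ✗
bin=B40: ✗
reorder_sum = 790 + 496 + 675 + 345 + 268 + 310 + 626 = 3510
—
[c2_sum: aisle = 'C2' or hazmat = 1]
bin=B18: ✓ → 790
bin=B74: ✗
bin=B57: ✗
bin=B84: ✓ → 675
bin=B27: ✓ → 345
bin=B68: ✓ → 268
bin=B85: ✓ → 310
bin=B99: ✗
bin=B54: ✓ → 626
bin=B96: ✗
bin=B40: ✓ → 182
c2_sum = 790 + 675 + 345 + 268 + 310 + 626 + 182 = 3196

weight_sum=1571, reorder_sum=3510, c2_sum=3196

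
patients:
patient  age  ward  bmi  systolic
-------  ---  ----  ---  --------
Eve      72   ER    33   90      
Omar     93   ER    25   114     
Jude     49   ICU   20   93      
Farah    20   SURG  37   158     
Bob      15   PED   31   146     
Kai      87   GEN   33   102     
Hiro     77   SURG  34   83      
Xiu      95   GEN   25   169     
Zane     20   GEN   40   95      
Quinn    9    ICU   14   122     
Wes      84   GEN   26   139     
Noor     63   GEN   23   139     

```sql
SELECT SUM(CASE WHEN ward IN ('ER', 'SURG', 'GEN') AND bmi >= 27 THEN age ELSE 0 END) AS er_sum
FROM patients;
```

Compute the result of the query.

patient=Eve: ✓ → 72
patient=Omar: ✗
patient=Jude: ✗
patient=Farah: ✓ → 20
patient=Bob: ✗
patient=Kai: ✓ → 87
patient=Hiro: ✓ → 77
patient=Xiu: ✗
patient=Zane: ✓ → 20
patient=Quinn: ✗
patient=Wes: ✗
patient=Noor: ✗
er_sum = 72 + 20 + 87 + 77 + 20 = 276

276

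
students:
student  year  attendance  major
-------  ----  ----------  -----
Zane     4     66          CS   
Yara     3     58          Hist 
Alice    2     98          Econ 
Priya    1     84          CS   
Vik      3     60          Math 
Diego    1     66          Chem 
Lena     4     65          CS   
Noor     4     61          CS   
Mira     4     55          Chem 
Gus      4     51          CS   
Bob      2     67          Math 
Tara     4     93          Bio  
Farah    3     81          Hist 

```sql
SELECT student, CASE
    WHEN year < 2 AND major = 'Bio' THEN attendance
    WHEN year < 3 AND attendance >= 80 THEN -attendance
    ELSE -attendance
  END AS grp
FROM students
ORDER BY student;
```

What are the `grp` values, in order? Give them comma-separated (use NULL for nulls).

student=Alice: year < 3 AND attendance >= 80 → -98
student=Bob: ELSE → -67
student=Diego: ELSE → -66
student=Farah: ELSE → -81
student=Gus: ELSE → -51
student=Lena: ELSE → -65
student=Mira: ELSE → -55
student=Noor: ELSE → -61
student=Priya: year < 3 AND attendance >= 80 → -84
student=Tara: ELSE → -93
student=Vik: ELSE → -60
student=Yara: ELSE → -58
student=Zane: ELSE → -66

-98, -67, -66, -81, -51, -65, -55, -61, -84, -93, -60, -58, -66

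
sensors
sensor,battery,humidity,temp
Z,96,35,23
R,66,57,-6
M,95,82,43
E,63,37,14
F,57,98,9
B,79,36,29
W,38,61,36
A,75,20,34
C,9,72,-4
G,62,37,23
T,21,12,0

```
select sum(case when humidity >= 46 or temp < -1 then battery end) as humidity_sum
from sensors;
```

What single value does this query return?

sensor=Z: ✗
sensor=R: ✓ → 66
sensor=M: ✓ → 95
sensor=E: ✗
sensor=F: ✓ → 57
sensor=B: ✗
sensor=W: ✓ → 38
sensor=A: ✗
sensor=C: ✓ → 9
sensor=G: ✗
sensor=T: ✗
humidity_sum = 66 + 95 + 57 + 38 + 9 = 265

265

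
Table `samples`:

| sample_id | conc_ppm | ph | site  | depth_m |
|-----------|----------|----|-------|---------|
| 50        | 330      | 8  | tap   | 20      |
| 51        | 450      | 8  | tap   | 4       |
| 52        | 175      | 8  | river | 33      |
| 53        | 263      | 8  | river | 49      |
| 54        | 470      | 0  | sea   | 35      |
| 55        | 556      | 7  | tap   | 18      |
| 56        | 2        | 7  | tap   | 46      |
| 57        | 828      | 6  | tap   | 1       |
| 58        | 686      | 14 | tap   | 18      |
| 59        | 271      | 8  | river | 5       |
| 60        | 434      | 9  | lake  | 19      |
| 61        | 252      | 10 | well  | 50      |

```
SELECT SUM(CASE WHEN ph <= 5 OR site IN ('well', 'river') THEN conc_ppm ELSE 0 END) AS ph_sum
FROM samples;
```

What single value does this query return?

1431

sample_id=50: ✗
sample_id=51: ✗
sample_id=52: ✓ → 175
sample_id=53: ✓ → 263
sample_id=54: ✓ → 470
sample_id=55: ✗
sample_id=56: ✗
sample_id=57: ✗
sample_id=58: ✗
sample_id=59: ✓ → 271
sample_id=60: ✗
sample_id=61: ✓ → 252
ph_sum = 175 + 263 + 470 + 271 + 252 = 1431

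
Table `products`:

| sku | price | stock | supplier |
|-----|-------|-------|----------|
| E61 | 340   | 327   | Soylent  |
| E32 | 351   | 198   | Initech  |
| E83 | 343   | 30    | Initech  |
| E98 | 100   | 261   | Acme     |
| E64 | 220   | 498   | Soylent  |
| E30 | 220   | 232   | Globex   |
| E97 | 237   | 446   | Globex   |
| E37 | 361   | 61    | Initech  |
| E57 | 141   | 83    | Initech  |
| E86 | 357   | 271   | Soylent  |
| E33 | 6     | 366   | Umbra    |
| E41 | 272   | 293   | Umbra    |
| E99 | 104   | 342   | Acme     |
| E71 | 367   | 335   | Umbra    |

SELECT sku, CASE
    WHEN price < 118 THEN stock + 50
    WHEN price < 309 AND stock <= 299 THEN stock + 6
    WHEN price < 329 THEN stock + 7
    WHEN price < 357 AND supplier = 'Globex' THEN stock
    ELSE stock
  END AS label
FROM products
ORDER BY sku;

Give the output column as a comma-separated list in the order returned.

238, 198, 416, 61, 299, 89, 327, 505, 335, 30, 271, 453, 311, 392

sku=E30: price < 309 AND stock <= 299 → 238
sku=E32: ELSE → 198
sku=E33: price < 118 → 416
sku=E37: ELSE → 61
sku=E41: price < 309 AND stock <= 299 → 299
sku=E57: price < 309 AND stock <= 299 → 89
sku=E61: ELSE → 327
sku=E64: price < 329 → 505
sku=E71: ELSE → 335
sku=E83: ELSE → 30
sku=E86: ELSE → 271
sku=E97: price < 329 → 453
sku=E98: price < 118 → 311
sku=E99: price < 118 → 392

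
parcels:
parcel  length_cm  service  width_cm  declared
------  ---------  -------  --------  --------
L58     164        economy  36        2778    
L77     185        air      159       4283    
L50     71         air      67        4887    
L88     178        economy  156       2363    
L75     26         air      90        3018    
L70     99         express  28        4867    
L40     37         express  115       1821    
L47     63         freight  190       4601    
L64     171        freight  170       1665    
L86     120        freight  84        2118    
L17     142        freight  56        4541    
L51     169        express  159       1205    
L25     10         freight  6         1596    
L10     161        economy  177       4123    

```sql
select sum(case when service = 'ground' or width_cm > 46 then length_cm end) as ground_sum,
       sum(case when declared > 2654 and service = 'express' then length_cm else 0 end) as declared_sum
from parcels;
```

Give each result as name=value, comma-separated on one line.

ground_sum=1323, declared_sum=99

[ground_sum: service = 'ground' or width_cm > 46]
parcel=L58: ✗
parcel=L77: ✓ → 185
parcel=L50: ✓ → 71
parcel=L88: ✓ → 178
parcel=L75: ✓ → 26
parcel=L70: ✗
parcel=L40: ✓ → 37
parcel=L47: ✓ → 63
parcel=L64: ✓ → 171
parcel=L86: ✓ → 120
parcel=L17: ✓ → 142
parcel=L51: ✓ → 169
parcel=L25: ✗
parcel=L10: ✓ → 161
ground_sum = 185 + 71 + 178 + 26 + 37 + 63 + 171 + 120 + 142 + 169 + 161 = 1323
—
[declared_sum: declared > 2654 and service = 'express']
parcel=L58: ✗
parcel=L77: ✗
parcel=L50: ✗
parcel=L88: ✗
parcel=L75: ✗
parcel=L70: ✓ → 99
parcel=L40: ✗
parcel=L47: ✗
parcel=L64: ✗
parcel=L86: ✗
parcel=L17: ✗
parcel=L51: ✗
parcel=L25: ✗
parcel=L10: ✗
declared_sum = 99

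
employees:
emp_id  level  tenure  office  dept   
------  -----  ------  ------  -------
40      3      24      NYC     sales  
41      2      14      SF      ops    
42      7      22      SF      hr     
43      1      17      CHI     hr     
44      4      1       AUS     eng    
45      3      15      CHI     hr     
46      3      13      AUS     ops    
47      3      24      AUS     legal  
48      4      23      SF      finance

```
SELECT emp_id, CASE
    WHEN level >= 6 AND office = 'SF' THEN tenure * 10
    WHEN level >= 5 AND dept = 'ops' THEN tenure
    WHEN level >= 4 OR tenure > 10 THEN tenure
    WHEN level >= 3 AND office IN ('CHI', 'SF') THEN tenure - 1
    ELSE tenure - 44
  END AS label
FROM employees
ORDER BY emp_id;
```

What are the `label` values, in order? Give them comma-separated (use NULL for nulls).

24, 14, 220, 17, 1, 15, 13, 24, 23

emp_id=40: level >= 4 OR tenure > 10 → 24
emp_id=41: level >= 4 OR tenure > 10 → 14
emp_id=42: level >= 6 AND office = 'SF' → 220
emp_id=43: level >= 4 OR tenure > 10 → 17
emp_id=44: level >= 4 OR tenure > 10 → 1
emp_id=45: level >= 4 OR tenure > 10 → 15
emp_id=46: level >= 4 OR tenure > 10 → 13
emp_id=47: level >= 4 OR tenure > 10 → 24
emp_id=48: level >= 4 OR tenure > 10 → 23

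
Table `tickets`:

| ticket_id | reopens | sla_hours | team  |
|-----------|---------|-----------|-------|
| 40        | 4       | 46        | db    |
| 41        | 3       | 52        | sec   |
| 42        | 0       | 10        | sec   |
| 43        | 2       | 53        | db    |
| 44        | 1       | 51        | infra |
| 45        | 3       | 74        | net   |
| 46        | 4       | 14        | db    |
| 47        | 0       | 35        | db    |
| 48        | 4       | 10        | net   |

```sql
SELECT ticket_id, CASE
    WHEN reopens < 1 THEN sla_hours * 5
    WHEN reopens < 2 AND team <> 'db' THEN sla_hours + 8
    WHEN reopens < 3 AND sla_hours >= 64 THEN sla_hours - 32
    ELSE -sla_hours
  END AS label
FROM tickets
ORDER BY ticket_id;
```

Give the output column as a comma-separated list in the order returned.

ticket_id=40: ELSE → -46
ticket_id=41: ELSE → -52
ticket_id=42: reopens < 1 → 50
ticket_id=43: ELSE → -53
ticket_id=44: reopens < 2 AND team <> 'db' → 59
ticket_id=45: ELSE → -74
ticket_id=46: ELSE → -14
ticket_id=47: reopens < 1 → 175
ticket_id=48: ELSE → -10

-46, -52, 50, -53, 59, -74, -14, 175, -10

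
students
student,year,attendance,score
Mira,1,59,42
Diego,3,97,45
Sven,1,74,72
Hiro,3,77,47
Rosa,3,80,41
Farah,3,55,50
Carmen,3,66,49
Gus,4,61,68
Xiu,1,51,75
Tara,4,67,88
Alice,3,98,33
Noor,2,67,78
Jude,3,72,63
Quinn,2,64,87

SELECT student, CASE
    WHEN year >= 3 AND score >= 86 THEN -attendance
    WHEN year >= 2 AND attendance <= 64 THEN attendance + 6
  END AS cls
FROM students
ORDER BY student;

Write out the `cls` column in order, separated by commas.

NULL, NULL, NULL, 61, 67, NULL, NULL, NULL, NULL, 70, NULL, NULL, -67, NULL

student=Alice: (no match → NULL) → NULL
student=Carmen: (no match → NULL) → NULL
student=Diego: (no match → NULL) → NULL
student=Farah: year >= 2 AND attendance <= 64 → 61
student=Gus: year >= 2 AND attendance <= 64 → 67
student=Hiro: (no match → NULL) → NULL
student=Jude: (no match → NULL) → NULL
student=Mira: (no match → NULL) → NULL
student=Noor: (no match → NULL) → NULL
student=Quinn: year >= 2 AND attendance <= 64 → 70
student=Rosa: (no match → NULL) → NULL
student=Sven: (no match → NULL) → NULL
student=Tara: year >= 3 AND score >= 86 → -67
student=Xiu: (no match → NULL) → NULL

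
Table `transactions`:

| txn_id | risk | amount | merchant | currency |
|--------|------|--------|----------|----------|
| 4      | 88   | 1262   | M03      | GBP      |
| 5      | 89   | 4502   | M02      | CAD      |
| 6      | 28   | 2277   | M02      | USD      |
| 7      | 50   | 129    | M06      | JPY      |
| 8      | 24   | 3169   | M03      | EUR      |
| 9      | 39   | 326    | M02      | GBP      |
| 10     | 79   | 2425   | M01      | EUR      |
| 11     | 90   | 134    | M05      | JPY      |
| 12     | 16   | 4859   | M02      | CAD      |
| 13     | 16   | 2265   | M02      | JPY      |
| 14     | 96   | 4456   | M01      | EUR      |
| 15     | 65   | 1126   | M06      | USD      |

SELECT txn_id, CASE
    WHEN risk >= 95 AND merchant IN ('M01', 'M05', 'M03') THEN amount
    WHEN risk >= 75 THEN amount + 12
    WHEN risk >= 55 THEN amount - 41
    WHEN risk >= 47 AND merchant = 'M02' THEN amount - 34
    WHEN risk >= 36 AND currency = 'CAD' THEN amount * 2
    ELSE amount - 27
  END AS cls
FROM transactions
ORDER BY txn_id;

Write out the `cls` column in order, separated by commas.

txn_id=4: risk >= 75 → 1274
txn_id=5: risk >= 75 → 4514
txn_id=6: ELSE → 2250
txn_id=7: ELSE → 102
txn_id=8: ELSE → 3142
txn_id=9: ELSE → 299
txn_id=10: risk >= 75 → 2437
txn_id=11: risk >= 75 → 146
txn_id=12: ELSE → 4832
txn_id=13: ELSE → 2238
txn_id=14: risk >= 95 AND merchant IN ('M01', 'M05', 'M03') → 4456
txn_id=15: risk >= 55 → 1085

1274, 4514, 2250, 102, 3142, 299, 2437, 146, 4832, 2238, 4456, 1085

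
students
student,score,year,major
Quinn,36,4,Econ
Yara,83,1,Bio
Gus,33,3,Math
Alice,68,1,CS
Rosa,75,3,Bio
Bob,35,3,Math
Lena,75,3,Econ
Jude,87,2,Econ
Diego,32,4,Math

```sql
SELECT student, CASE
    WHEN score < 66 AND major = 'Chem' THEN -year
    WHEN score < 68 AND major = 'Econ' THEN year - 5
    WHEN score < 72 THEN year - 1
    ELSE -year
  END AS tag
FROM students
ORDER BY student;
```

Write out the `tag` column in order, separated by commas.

0, 2, 3, 2, -2, -3, -1, -3, -1

student=Alice: score < 72 → 0
student=Bob: score < 72 → 2
student=Diego: score < 72 → 3
student=Gus: score < 72 → 2
student=Jude: ELSE → -2
student=Lena: ELSE → -3
student=Quinn: score < 68 AND major = 'Econ' → -1
student=Rosa: ELSE → -3
student=Yara: ELSE → -1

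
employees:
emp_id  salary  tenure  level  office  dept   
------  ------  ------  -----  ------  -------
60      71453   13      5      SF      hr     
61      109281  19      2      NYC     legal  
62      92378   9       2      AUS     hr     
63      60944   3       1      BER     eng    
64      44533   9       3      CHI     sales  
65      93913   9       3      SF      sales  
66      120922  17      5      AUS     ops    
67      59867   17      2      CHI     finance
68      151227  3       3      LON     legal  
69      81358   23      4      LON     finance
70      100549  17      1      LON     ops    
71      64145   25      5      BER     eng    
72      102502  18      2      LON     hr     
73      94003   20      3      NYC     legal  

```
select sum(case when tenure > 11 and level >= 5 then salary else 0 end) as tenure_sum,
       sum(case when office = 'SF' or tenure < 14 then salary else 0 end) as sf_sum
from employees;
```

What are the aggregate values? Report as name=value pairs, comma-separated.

[tenure_sum: tenure > 11 and level >= 5]
emp_id=60: ✓ → 71453
emp_id=61: ✗
emp_id=62: ✗
emp_id=63: ✗
emp_id=64: ✗
emp_id=65: ✗
emp_id=66: ✓ → 120922
emp_id=67: ✗
emp_id=68: ✗
emp_id=69: ✗
emp_id=70: ✗
emp_id=71: ✓ → 64145
emp_id=72: ✗
emp_id=73: ✗
tenure_sum = 71453 + 120922 + 64145 = 256520
—
[sf_sum: office = 'SF' or tenure < 14]
emp_id=60: ✓ → 71453
emp_id=61: ✗
emp_id=62: ✓ → 92378
emp_id=63: ✓ → 60944
emp_id=64: ✓ → 44533
emp_id=65: ✓ → 93913
emp_id=66: ✗
emp_id=67: ✗
emp_id=68: ✓ → 151227
emp_id=69: ✗
emp_id=70: ✗
emp_id=71: ✗
emp_id=72: ✗
emp_id=73: ✗
sf_sum = 71453 + 92378 + 60944 + 44533 + 93913 + 151227 = 514448

tenure_sum=256520, sf_sum=514448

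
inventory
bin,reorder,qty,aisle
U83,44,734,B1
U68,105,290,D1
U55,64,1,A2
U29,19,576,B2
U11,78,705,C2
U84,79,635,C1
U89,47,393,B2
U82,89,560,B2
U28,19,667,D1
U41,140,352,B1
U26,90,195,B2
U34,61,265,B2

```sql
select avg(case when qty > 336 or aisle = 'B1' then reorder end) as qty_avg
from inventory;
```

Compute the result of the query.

64.375

bin=U83: ✓ → 44
bin=U68: ✗
bin=U55: ✗
bin=U29: ✓ → 19
bin=U11: ✓ → 78
bin=U84: ✓ → 79
bin=U89: ✓ → 47
bin=U82: ✓ → 89
bin=U28: ✓ → 19
bin=U41: ✓ → 140
bin=U26: ✗
bin=U34: ✗
qty_avg = (44 + 19 + 78 + 79 + 47 + 89 + 19 + 140) / 8 = 64.375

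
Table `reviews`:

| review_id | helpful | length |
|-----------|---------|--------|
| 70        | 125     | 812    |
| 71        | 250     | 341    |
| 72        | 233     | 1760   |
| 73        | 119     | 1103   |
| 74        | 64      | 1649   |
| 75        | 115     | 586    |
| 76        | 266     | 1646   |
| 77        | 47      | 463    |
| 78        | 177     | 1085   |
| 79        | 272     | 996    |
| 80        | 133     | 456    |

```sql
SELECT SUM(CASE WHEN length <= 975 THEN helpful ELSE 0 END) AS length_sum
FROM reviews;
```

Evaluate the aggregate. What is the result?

review_id=70: ✓ → 125
review_id=71: ✓ → 250
review_id=72: ✗
review_id=73: ✗
review_id=74: ✗
review_id=75: ✓ → 115
review_id=76: ✗
review_id=77: ✓ → 47
review_id=78: ✗
review_id=79: ✗
review_id=80: ✓ → 133
length_sum = 125 + 250 + 115 + 47 + 133 = 670

670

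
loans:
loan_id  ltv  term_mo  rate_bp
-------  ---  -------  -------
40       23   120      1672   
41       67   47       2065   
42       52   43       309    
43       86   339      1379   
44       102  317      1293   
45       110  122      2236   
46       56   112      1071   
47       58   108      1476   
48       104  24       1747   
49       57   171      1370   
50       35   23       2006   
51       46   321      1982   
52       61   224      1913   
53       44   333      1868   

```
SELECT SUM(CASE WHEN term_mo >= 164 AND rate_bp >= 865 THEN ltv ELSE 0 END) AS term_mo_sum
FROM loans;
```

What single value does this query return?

loan_id=40: ✗
loan_id=41: ✗
loan_id=42: ✗
loan_id=43: ✓ → 86
loan_id=44: ✓ → 102
loan_id=45: ✗
loan_id=46: ✗
loan_id=47: ✗
loan_id=48: ✗
loan_id=49: ✓ → 57
loan_id=50: ✗
loan_id=51: ✓ → 46
loan_id=52: ✓ → 61
loan_id=53: ✓ → 44
term_mo_sum = 86 + 102 + 57 + 46 + 61 + 44 = 396

396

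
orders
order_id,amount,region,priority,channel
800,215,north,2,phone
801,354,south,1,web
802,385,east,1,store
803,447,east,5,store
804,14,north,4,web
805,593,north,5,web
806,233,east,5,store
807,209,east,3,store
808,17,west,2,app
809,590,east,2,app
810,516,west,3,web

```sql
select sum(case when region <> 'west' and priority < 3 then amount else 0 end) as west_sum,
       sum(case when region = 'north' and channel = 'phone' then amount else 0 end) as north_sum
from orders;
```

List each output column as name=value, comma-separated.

[west_sum: region <> 'west' and priority < 3]
order_id=800: ✓ → 215
order_id=801: ✓ → 354
order_id=802: ✓ → 385
order_id=803: ✗
order_id=804: ✗
order_id=805: ✗
order_id=806: ✗
order_id=807: ✗
order_id=808: ✗
order_id=809: ✓ → 590
order_id=810: ✗
west_sum = 215 + 354 + 385 + 590 = 1544
—
[north_sum: region = 'north' and channel = 'phone']
order_id=800: ✓ → 215
order_id=801: ✗
order_id=802: ✗
order_id=803: ✗
order_id=804: ✗
order_id=805: ✗
order_id=806: ✗
order_id=807: ✗
order_id=808: ✗
order_id=809: ✗
order_id=810: ✗
north_sum = 215

west_sum=1544, north_sum=215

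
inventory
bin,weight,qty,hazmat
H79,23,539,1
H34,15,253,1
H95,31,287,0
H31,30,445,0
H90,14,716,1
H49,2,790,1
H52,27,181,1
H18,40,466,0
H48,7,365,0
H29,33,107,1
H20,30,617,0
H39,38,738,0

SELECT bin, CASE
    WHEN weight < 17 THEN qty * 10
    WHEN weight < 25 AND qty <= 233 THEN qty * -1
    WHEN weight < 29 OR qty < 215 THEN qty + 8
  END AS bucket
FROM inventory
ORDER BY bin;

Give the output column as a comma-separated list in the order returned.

NULL, NULL, 115, NULL, 2530, NULL, 3650, 7900, 189, 547, 7160, NULL

bin=H18: (no match → NULL) → NULL
bin=H20: (no match → NULL) → NULL
bin=H29: weight < 29 OR qty < 215 → 115
bin=H31: (no match → NULL) → NULL
bin=H34: weight < 17 → 2530
bin=H39: (no match → NULL) → NULL
bin=H48: weight < 17 → 3650
bin=H49: weight < 17 → 7900
bin=H52: weight < 29 OR qty < 215 → 189
bin=H79: weight < 29 OR qty < 215 → 547
bin=H90: weight < 17 → 7160
bin=H95: (no match → NULL) → NULL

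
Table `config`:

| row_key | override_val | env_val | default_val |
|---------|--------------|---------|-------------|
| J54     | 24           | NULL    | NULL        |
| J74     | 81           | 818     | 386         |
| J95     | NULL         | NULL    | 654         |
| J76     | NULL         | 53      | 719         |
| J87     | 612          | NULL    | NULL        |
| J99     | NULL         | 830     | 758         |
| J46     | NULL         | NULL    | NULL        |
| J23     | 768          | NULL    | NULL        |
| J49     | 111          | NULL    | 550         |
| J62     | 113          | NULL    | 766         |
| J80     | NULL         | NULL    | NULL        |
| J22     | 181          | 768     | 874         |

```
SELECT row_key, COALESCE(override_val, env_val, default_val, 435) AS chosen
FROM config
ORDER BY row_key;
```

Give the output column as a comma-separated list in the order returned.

181, 768, 435, 111, 24, 113, 81, 53, 435, 612, 654, 830

row_key=J22: override_val=181 → 181
row_key=J23: override_val=768 → 768
row_key=J46: override_val=NULL, env_val=NULL, default_val=NULL, → literal 435 → 435
row_key=J49: override_val=111 → 111
row_key=J54: override_val=24 → 24
row_key=J62: override_val=113 → 113
row_key=J74: override_val=81 → 81
row_key=J76: override_val=NULL, env_val=53 → 53
row_key=J80: override_val=NULL, env_val=NULL, default_val=NULL, → literal 435 → 435
row_key=J87: override_val=612 → 612
row_key=J95: override_val=NULL, env_val=NULL, default_val=654 → 654
row_key=J99: override_val=NULL, env_val=830 → 830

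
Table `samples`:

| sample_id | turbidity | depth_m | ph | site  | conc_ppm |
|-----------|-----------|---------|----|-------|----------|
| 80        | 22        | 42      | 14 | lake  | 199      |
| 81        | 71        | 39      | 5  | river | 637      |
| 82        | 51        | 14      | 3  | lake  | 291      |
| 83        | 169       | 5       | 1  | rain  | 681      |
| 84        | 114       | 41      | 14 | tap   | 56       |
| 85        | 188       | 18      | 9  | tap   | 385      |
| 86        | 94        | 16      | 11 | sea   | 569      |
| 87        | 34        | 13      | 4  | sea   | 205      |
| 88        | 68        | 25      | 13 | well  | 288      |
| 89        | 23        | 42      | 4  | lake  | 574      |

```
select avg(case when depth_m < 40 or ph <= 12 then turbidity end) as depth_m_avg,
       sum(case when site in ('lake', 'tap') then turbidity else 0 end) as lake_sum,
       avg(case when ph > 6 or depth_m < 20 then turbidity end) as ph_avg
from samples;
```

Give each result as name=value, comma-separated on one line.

depth_m_avg=87.25, lake_sum=398, ph_avg=92.5

[depth_m_avg: depth_m < 40 or ph <= 12]
sample_id=80: ✗
sample_id=81: ✓ → 71
sample_id=82: ✓ → 51
sample_id=83: ✓ → 169
sample_id=84: ✗
sample_id=85: ✓ → 188
sample_id=86: ✓ → 94
sample_id=87: ✓ → 34
sample_id=88: ✓ → 68
sample_id=89: ✓ → 23
depth_m_avg = (71 + 51 + 169 + 188 + 94 + 34 + 68 + 23) / 8 = 87.25
—
[lake_sum: site in ('lake', 'tap')]
sample_id=80: ✓ → 22
sample_id=81: ✗
sample_id=82: ✓ → 51
sample_id=83: ✗
sample_id=84: ✓ → 114
sample_id=85: ✓ → 188
sample_id=86: ✗
sample_id=87: ✗
sample_id=88: ✗
sample_id=89: ✓ → 23
lake_sum = 22 + 51 + 114 + 188 + 23 = 398
—
[ph_avg: ph > 6 or depth_m < 20]
sample_id=80: ✓ → 22
sample_id=81: ✗
sample_id=82: ✓ → 51
sample_id=83: ✓ → 169
sample_id=84: ✓ → 114
sample_id=85: ✓ → 188
sample_id=86: ✓ → 94
sample_id=87: ✓ → 34
sample_id=88: ✓ → 68
sample_id=89: ✗
ph_avg = (22 + 51 + 169 + 114 + 188 + 94 + 34 + 68) / 8 = 92.5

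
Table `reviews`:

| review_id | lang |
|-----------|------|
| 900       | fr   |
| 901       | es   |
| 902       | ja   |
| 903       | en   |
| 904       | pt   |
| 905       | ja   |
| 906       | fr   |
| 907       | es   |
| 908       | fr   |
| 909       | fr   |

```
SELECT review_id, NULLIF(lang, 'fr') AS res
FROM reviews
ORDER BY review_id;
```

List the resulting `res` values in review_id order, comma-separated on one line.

NULL, es, ja, en, pt, ja, NULL, es, NULL, NULL

review_id=900: lang=fr vs fr: equal → NULL
review_id=901: lang=es vs fr: differ → es
review_id=902: lang=ja vs fr: differ → ja
review_id=903: lang=en vs fr: differ → en
review_id=904: lang=pt vs fr: differ → pt
review_id=905: lang=ja vs fr: differ → ja
review_id=906: lang=fr vs fr: equal → NULL
review_id=907: lang=es vs fr: differ → es
review_id=908: lang=fr vs fr: equal → NULL
review_id=909: lang=fr vs fr: equal → NULL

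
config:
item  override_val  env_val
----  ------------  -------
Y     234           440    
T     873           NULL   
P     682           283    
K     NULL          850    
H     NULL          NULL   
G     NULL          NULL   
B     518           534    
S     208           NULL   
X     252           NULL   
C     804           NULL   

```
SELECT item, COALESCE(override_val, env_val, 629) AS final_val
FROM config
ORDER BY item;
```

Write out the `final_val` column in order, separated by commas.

item=B: override_val=518 → 518
item=C: override_val=804 → 804
item=G: override_val=NULL, env_val=NULL, → literal 629 → 629
item=H: override_val=NULL, env_val=NULL, → literal 629 → 629
item=K: override_val=NULL, env_val=850 → 850
item=P: override_val=682 → 682
item=S: override_val=208 → 208
item=T: override_val=873 → 873
item=X: override_val=252 → 252
item=Y: override_val=234 → 234

518, 804, 629, 629, 850, 682, 208, 873, 252, 234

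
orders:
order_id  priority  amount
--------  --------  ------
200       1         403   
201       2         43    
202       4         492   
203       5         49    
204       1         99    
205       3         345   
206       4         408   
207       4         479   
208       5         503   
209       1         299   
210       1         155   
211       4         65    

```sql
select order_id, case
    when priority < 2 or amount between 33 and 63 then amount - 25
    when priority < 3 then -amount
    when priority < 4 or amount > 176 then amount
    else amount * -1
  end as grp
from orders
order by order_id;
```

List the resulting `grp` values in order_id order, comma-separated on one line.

378, 18, 492, 24, 74, 345, 408, 479, 503, 274, 130, -65

order_id=200: priority < 2 or amount between 33 and 63 → 378
order_id=201: priority < 2 or amount between 33 and 63 → 18
order_id=202: priority < 4 or amount > 176 → 492
order_id=203: priority < 2 or amount between 33 and 63 → 24
order_id=204: priority < 2 or amount between 33 and 63 → 74
order_id=205: priority < 4 or amount > 176 → 345
order_id=206: priority < 4 or amount > 176 → 408
order_id=207: priority < 4 or amount > 176 → 479
order_id=208: priority < 4 or amount > 176 → 503
order_id=209: priority < 2 or amount between 33 and 63 → 274
order_id=210: priority < 2 or amount between 33 and 63 → 130
order_id=211: ELSE → -65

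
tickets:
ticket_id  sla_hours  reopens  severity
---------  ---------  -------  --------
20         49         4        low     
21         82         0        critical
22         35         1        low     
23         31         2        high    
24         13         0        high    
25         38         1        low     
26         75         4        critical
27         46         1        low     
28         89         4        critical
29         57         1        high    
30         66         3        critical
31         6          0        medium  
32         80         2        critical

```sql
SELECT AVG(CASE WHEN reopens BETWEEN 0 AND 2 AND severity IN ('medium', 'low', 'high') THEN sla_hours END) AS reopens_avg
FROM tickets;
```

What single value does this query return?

32.2857142857

ticket_id=20: ✗
ticket_id=21: ✗
ticket_id=22: ✓ → 35
ticket_id=23: ✓ → 31
ticket_id=24: ✓ → 13
ticket_id=25: ✓ → 38
ticket_id=26: ✗
ticket_id=27: ✓ → 46
ticket_id=28: ✗
ticket_id=29: ✓ → 57
ticket_id=30: ✗
ticket_id=31: ✓ → 6
ticket_id=32: ✗
reopens_avg = (35 + 31 + 13 + 38 + 46 + 57 + 6) / 7 = 32.2857142857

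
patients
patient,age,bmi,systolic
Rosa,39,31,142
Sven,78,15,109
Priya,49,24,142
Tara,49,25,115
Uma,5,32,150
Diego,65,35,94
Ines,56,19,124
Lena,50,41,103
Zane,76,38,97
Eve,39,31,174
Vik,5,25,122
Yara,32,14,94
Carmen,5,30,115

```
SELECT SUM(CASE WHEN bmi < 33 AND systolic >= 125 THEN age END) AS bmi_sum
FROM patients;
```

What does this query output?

patient=Rosa: ✓ → 39
patient=Sven: ✗
patient=Priya: ✓ → 49
patient=Tara: ✗
patient=Uma: ✓ → 5
patient=Diego: ✗
patient=Ines: ✗
patient=Lena: ✗
patient=Zane: ✗
patient=Eve: ✓ → 39
patient=Vik: ✗
patient=Yara: ✗
patient=Carmen: ✗
bmi_sum = 39 + 49 + 5 + 39 = 132

132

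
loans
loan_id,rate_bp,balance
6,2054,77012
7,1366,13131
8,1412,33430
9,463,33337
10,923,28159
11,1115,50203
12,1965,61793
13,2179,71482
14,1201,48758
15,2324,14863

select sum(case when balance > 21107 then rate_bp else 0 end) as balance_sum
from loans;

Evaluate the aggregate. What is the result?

loan_id=6: ✓ → 2054
loan_id=7: ✗
loan_id=8: ✓ → 1412
loan_id=9: ✓ → 463
loan_id=10: ✓ → 923
loan_id=11: ✓ → 1115
loan_id=12: ✓ → 1965
loan_id=13: ✓ → 2179
loan_id=14: ✓ → 1201
loan_id=15: ✗
balance_sum = 2054 + 1412 + 463 + 923 + 1115 + 1965 + 2179 + 1201 = 11312

11312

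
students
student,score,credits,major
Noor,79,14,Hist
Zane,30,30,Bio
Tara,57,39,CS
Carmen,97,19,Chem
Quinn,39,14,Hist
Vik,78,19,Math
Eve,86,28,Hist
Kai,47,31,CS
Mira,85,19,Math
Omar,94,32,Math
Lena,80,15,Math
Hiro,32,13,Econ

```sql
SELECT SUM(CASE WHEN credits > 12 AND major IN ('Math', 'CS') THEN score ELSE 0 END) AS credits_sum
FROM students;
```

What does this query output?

441

student=Noor: ✗
student=Zane: ✗
student=Tara: ✓ → 57
student=Carmen: ✗
student=Quinn: ✗
student=Vik: ✓ → 78
student=Eve: ✗
student=Kai: ✓ → 47
student=Mira: ✓ → 85
student=Omar: ✓ → 94
student=Lena: ✓ → 80
student=Hiro: ✗
credits_sum = 57 + 78 + 47 + 85 + 94 + 80 = 441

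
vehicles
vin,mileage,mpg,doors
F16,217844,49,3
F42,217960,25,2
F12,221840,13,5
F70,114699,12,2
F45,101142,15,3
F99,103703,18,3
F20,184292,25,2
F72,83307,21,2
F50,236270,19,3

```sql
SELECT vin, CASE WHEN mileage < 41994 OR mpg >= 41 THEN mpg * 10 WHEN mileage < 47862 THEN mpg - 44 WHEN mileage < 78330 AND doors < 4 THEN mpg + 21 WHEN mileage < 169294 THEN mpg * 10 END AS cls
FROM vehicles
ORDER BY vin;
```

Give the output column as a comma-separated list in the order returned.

NULL, 490, NULL, NULL, 150, NULL, 120, 210, 180

vin=F12: (no match → NULL) → NULL
vin=F16: mileage < 41994 OR mpg >= 41 → 490
vin=F20: (no match → NULL) → NULL
vin=F42: (no match → NULL) → NULL
vin=F45: mileage < 169294 → 150
vin=F50: (no match → NULL) → NULL
vin=F70: mileage < 169294 → 120
vin=F72: mileage < 169294 → 210
vin=F99: mileage < 169294 → 180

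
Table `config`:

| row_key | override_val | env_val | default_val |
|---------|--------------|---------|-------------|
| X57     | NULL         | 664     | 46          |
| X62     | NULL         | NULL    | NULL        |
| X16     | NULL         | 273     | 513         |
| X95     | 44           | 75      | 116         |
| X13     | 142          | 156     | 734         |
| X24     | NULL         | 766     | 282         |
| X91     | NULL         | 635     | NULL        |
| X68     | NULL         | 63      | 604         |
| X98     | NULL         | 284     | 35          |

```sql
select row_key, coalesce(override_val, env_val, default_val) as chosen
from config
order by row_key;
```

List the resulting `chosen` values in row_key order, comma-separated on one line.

row_key=X13: override_val=142 → 142
row_key=X16: override_val=NULL, env_val=273 → 273
row_key=X24: override_val=NULL, env_val=766 → 766
row_key=X57: override_val=NULL, env_val=664 → 664
row_key=X62: override_val=NULL, env_val=NULL, default_val=NULL (all NULL) → NULL
row_key=X68: override_val=NULL, env_val=63 → 63
row_key=X91: override_val=NULL, env_val=635 → 635
row_key=X95: override_val=44 → 44
row_key=X98: override_val=NULL, env_val=284 → 284

142, 273, 766, 664, NULL, 63, 635, 44, 284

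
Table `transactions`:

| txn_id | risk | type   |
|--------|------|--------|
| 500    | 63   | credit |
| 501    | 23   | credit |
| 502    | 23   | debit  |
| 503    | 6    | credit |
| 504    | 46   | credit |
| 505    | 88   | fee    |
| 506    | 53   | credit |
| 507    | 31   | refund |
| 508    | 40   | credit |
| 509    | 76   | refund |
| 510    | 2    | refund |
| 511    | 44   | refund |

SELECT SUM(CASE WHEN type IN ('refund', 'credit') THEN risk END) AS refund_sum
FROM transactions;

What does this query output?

384

txn_id=500: ✓ → 63
txn_id=501: ✓ → 23
txn_id=502: ✗
txn_id=503: ✓ → 6
txn_id=504: ✓ → 46
txn_id=505: ✗
txn_id=506: ✓ → 53
txn_id=507: ✓ → 31
txn_id=508: ✓ → 40
txn_id=509: ✓ → 76
txn_id=510: ✓ → 2
txn_id=511: ✓ → 44
refund_sum = 63 + 23 + 6 + 46 + 53 + 31 + 40 + 76 + 2 + 44 = 384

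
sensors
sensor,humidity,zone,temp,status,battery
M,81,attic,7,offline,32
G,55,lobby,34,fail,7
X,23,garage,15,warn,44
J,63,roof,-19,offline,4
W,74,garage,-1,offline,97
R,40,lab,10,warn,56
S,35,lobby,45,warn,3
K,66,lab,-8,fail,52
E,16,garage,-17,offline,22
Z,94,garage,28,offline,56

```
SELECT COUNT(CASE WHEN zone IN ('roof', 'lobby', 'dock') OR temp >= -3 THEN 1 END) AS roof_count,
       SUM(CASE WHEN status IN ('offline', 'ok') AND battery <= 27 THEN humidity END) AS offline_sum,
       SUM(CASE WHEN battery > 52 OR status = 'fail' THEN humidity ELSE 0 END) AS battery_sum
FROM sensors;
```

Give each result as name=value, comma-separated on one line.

roof_count=8, offline_sum=79, battery_sum=329

[roof_count: zone IN ('roof', 'lobby', 'dock') OR temp >= -3]
sensor=M: ✓ → 1
sensor=G: ✓ → 1
sensor=X: ✓ → 1
sensor=J: ✓ → 1
sensor=W: ✓ → 1
sensor=R: ✓ → 1
sensor=S: ✓ → 1
sensor=K: ✗
sensor=E: ✗
sensor=Z: ✓ → 1
roof_count = COUNT(1, 1, 1, 1, 1, 1, 1, 1) = 8
—
[offline_sum: status IN ('offline', 'ok') AND battery <= 27]
sensor=M: ✗
sensor=G: ✗
sensor=X: ✗
sensor=J: ✓ → 63
sensor=W: ✗
sensor=R: ✗
sensor=S: ✗
sensor=K: ✗
sensor=E: ✓ → 16
sensor=Z: ✗
offline_sum = 63 + 16 = 79
—
[battery_sum: battery > 52 OR status = 'fail']
sensor=M: ✗
sensor=G: ✓ → 55
sensor=X: ✗
sensor=J: ✗
sensor=W: ✓ → 74
sensor=R: ✓ → 40
sensor=S: ✗
sensor=K: ✓ → 66
sensor=E: ✗
sensor=Z: ✓ → 94
battery_sum = 55 + 74 + 40 + 66 + 94 = 329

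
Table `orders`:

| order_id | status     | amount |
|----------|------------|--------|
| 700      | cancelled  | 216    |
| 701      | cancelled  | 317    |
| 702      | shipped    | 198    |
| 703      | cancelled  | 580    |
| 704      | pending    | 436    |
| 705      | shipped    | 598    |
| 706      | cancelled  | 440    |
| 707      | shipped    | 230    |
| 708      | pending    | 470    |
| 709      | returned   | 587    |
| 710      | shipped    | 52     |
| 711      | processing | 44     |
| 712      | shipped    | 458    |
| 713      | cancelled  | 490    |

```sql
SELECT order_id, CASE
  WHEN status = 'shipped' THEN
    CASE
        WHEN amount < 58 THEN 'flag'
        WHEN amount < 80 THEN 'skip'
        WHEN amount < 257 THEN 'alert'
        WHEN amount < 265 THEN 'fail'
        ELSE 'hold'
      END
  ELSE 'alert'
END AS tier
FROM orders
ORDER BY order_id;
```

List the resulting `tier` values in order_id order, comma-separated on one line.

order_id=700: status='cancelled' → outer ELSE → alert
order_id=701: status='cancelled' → outer ELSE → alert
order_id=702: status='shipped' → inner[amount < 257] → alert
order_id=703: status='cancelled' → outer ELSE → alert
order_id=704: status='pending' → outer ELSE → alert
order_id=705: status='shipped' → inner[ELSE] → hold
order_id=706: status='cancelled' → outer ELSE → alert
order_id=707: status='shipped' → inner[amount < 257] → alert
order_id=708: status='pending' → outer ELSE → alert
order_id=709: status='returned' → outer ELSE → alert
order_id=710: status='shipped' → inner[amount < 58] → flag
order_id=711: status='processing' → outer ELSE → alert
order_id=712: status='shipped' → inner[ELSE] → hold
order_id=713: status='cancelled' → outer ELSE → alert

alert, alert, alert, alert, alert, hold, alert, alert, alert, alert, flag, alert, hold, alert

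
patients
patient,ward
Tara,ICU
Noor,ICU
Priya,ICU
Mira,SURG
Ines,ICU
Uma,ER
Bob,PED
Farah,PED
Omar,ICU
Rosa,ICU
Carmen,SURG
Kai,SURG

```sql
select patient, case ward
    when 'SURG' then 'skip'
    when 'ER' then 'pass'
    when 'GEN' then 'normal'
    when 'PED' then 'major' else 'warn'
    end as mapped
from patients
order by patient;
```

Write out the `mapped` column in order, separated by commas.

major, skip, major, warn, skip, skip, warn, warn, warn, warn, warn, pass

patient=Bob: ward='PED' → major
patient=Carmen: ward='SURG' → skip
patient=Farah: ward='PED' → major
patient=Ines: ELSE → warn
patient=Kai: ward='SURG' → skip
patient=Mira: ward='SURG' → skip
patient=Noor: ELSE → warn
patient=Omar: ELSE → warn
patient=Priya: ELSE → warn
patient=Rosa: ELSE → warn
patient=Tara: ELSE → warn
patient=Uma: ward='ER' → pass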